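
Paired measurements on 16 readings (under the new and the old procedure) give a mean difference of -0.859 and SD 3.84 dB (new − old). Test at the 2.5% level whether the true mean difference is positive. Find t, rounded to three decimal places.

-0.895

H0: μ_d = 0; H1: μ_d > 0 (paired t-test on the differences, right-tailed).
t = d̄/(s_d/√n) = -0.859/(3.84/√16) = -0.895
df = n − 1 = 15
p-value = P(T ≥ -0.895) ≈ 0.807
Since p ≈ 0.807 > α = 0.025, fail to reject H0; the data do not provide sufficient evidence against H0.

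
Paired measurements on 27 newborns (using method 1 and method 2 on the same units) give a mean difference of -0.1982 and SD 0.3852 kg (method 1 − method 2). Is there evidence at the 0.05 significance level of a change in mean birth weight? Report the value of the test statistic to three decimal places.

-2.674

H0: μ_d = 0; H1: μ_d ≠ 0 (paired t-test on the differences, two-sided).
t = d̄/(s_d/√n) = -0.1982/(0.3852/√27) = -2.674
df = n − 1 = 26
Two-sided p-value ≈ 0.013
Since p ≈ 0.013 < α = 0.05, reject H0; the evidence is statistically significant.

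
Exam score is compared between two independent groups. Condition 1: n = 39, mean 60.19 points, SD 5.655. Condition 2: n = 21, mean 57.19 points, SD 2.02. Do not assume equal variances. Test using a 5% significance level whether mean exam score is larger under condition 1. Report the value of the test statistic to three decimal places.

Let group 1 = condition 1, group 2 = condition 2. H0: μ_1 = μ_2; H1: μ_1 > μ_2 (Welch's two-sample t-test, right-tailed).
t = (x̄_1 − x̄_2)/√(s_1²/n_1 + s_2²/n_2) = (60.19 − 57.19)/√(5.655²/39 + 2.02²/21) = 2.979
Welch–Satterthwaite df ≈ 52.54
p-value = P(T ≥ 2.979) ≈ 0.002
Since p ≈ 0.002 < α = 0.05, reject H0; the evidence is statistically significant.

2.979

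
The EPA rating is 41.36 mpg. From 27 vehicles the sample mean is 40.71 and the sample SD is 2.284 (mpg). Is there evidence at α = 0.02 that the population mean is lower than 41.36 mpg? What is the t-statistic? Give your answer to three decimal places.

H0: μ = 41.36; H1: μ < 41.36 (one-sample t-test, left-tailed).
t = (x̄ − μ₀)/(s/√n) = (40.71 − 41.36)/(2.284/√27) = -1.479
df = n − 1 = 26
p-value = P(T ≤ -1.479) ≈ 0.076
Since p ≈ 0.076 > α = 0.02, fail to reject H0; the evidence is not statistically significant.

-1.479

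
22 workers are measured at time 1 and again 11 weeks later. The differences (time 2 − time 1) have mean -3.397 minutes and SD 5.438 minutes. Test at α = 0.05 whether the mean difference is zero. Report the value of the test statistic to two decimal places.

-2.93

H0: μ_d = 0; H1: μ_d ≠ 0 (paired t-test on the differences, two-sided).
t = d̄/(s_d/√n) = -3.397/(5.438/√22) = -2.93
df = n − 1 = 21
Two-sided p-value ≈ 0.0080
Since p ≈ 0.0080 < α = 0.05, reject H0; the data support H1.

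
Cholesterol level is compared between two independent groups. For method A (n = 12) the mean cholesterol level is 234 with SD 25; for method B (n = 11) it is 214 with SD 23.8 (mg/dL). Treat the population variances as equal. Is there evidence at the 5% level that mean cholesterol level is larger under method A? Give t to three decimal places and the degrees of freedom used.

Let group 1 = method A, group 2 = method B. H0: μ_1 = μ_2; H1: μ_1 > μ_2 (two-sample pooled-variance t-test, right-tailed).
s_p² = [(12−1)·25² + (11−1)·23.8²]/(12+11−2) = 597.114
t = (234 − 214)/√[597.114·(1/12 + 1/11)] = 1.961
df = n₁ + n₂ − 2 = 21
p-value = P(T ≥ 1.961) ≈ 0.0317
Since p ≈ 0.0317 < α = 0.05, reject H0; the data support H1.

t = 1.961, df = 21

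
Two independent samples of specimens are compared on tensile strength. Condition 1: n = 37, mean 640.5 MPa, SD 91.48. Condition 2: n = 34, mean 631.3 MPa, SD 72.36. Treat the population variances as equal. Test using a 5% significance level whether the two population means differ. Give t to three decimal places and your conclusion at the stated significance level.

t = 0.467; fail to reject H0

Let group 1 = condition 1, group 2 = condition 2. H0: μ_1 = μ_2; H1: μ_1 ≠ μ_2 (two-sample pooled-variance t-test, two-sided).
s_p² = [(37−1)·91.48² + (34−1)·72.36²]/(37+34−2) = 6870.38
t = (640.5 − 631.3)/√[6870.38·(1/37 + 1/34)] = 0.467
df = n₁ + n₂ − 2 = 69
Two-sided p-value ≈ 0.6418
Since p ≈ 0.6418 > α = 0.05, fail to reject H0; the evidence is not statistically significant.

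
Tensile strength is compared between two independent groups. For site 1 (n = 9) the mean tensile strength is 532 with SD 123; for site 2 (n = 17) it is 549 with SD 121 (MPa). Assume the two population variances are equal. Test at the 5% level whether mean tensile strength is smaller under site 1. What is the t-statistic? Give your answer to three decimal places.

-0.339

Let group 1 = site 1, group 2 = site 2. H0: μ_1 = μ_2; H1: μ_1 < μ_2 (two-sample pooled-variance t-test, left-tailed).
s_p² = [(9−1)·123² + (17−1)·121²]/(9+17−2) = 14803.7
t = (532 − 549)/√[14803.7·(1/9 + 1/17)] = -0.339
df = n₁ + n₂ − 2 = 24
p-value = P(T ≤ -0.339) ≈ 0.3688
Since p ≈ 0.3688 > α = 0.05, fail to reject H0; the data do not provide sufficient evidence against H0.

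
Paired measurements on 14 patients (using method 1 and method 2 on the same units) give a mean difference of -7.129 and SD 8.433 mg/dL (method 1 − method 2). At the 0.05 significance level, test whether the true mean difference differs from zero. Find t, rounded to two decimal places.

H0: μ_d = 0; H1: μ_d ≠ 0 (paired t-test on the differences, two-sided).
t = d̄/(s_d/√n) = -7.129/(8.433/√14) = -3.16
df = n − 1 = 13
Two-sided p-value ≈ 0.007
Since p ≈ 0.007 < α = 0.05, reject H0; the data support H1.

-3.16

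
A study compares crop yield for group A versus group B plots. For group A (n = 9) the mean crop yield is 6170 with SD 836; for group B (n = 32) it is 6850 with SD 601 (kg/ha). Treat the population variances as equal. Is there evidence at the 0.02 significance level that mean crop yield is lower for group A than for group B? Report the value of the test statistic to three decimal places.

Let group 1 = group A, group 2 = group B. H0: μ_1 = μ_2; H1: μ_1 < μ_2 (two-sample pooled-variance t-test, left-tailed).
s_p² = [(9−1)·836² + (32−1)·601²]/(9+32−2) = 430472
t = (6170 − 6850)/√[430472·(1/9 + 1/32)] = -2.747
df = n₁ + n₂ − 2 = 39
p-value = P(T ≤ -2.747) ≈ 0.0045
Since p ≈ 0.0045 < α = 0.02, reject H0; the data support H1.

-2.747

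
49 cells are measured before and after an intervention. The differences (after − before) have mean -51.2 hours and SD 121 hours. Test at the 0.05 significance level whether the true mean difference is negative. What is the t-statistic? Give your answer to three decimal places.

H0: μ_d = 0; H1: μ_d < 0 (paired t-test on the differences, left-tailed).
t = d̄/(s_d/√n) = -51.2/(121/√49) = -2.962
df = n − 1 = 48
p-value = P(T ≤ -2.962) ≈ 0.0024
Since p ≈ 0.0024 < α = 0.05, reject H0; the evidence is statistically significant.

-2.962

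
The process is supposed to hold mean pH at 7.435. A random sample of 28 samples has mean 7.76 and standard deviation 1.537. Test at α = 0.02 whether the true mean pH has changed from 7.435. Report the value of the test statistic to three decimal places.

H0: μ = 7.435; H1: μ ≠ 7.435 (one-sample t-test, two-sided).
t = (x̄ − μ₀)/(s/√n) = (7.76 − 7.435)/(1.537/√28) = 1.119
df = n − 1 = 27
Two-sided p-value ≈ 0.273
Since p ≈ 0.273 > α = 0.02, fail to reject H0; the evidence is not statistically significant.

1.119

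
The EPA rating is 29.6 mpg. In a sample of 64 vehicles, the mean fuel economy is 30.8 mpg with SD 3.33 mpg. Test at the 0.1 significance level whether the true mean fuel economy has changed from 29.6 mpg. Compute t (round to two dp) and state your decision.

H0: μ = 29.6; H1: μ ≠ 29.6 (one-sample t-test, two-sided).
t = (x̄ − μ₀)/(s/√n) = (30.8 − 29.6)/(3.33/√64) = 2.88
df = n − 1 = 63
Two-sided p-value ≈ 0.0054
Since p ≈ 0.0054 < α = 0.1, reject H0; the evidence is statistically significant.

t = 2.88; reject H0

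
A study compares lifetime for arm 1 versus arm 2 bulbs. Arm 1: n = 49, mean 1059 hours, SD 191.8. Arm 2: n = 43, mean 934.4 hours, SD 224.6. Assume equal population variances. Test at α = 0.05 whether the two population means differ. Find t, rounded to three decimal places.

Let group 1 = arm 1, group 2 = arm 2. H0: μ_1 = μ_2; H1: μ_1 ≠ μ_2 (two-sample pooled-variance t-test, two-sided).
s_p² = [(49−1)·191.8² + (43−1)·224.6²]/(49+43−2) = 43160.9
t = (1059 − 934.4)/√[43160.9·(1/49 + 1/43)] = 2.870
df = n₁ + n₂ − 2 = 90
Two-sided p-value ≈ 0.0051
Since p ≈ 0.0051 < α = 0.05, reject H0; the evidence is statistically significant.

2.870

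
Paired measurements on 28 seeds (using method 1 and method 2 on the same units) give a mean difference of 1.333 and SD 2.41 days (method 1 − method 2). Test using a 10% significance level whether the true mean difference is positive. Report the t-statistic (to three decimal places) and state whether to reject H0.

H0: μ_d = 0; H1: μ_d > 0 (paired t-test on the differences, right-tailed).
t = d̄/(s_d/√n) = 1.333/(2.41/√28) = 2.927
df = n − 1 = 27
p-value = P(T ≥ 2.927) ≈ 0.003
Since p ≈ 0.003 < α = 0.1, reject H0; the data support H1.

t = 2.927; reject H0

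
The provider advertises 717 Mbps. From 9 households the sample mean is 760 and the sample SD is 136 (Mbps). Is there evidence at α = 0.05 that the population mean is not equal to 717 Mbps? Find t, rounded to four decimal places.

H0: μ = 717; H1: μ ≠ 717 (one-sample t-test, two-sided).
t = (x̄ − μ₀)/(s/√n) = (760 − 717)/(136/√9) = 0.9485
df = n − 1 = 8
Two-sided p-value ≈ 0.3706
Since p ≈ 0.3706 > α = 0.05, fail to reject H0; the evidence is not statistically significant.

0.9485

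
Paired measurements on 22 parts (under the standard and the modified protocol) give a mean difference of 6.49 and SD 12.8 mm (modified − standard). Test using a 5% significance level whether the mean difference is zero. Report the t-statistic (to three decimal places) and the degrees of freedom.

t = 2.378, df = 21

H0: μ_d = 0; H1: μ_d ≠ 0 (paired t-test on the differences, two-sided).
t = d̄/(s_d/√n) = 6.49/(12.8/√22) = 2.378
df = n − 1 = 21
Two-sided p-value ≈ 0.027
Since p ≈ 0.027 < α = 0.05, reject H0; the evidence is statistically significant.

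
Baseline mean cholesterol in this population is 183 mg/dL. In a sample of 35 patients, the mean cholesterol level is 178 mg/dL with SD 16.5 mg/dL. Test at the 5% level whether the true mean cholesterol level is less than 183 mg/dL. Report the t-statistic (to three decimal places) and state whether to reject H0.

H0: μ = 183; H1: μ < 183 (one-sample t-test, left-tailed).
t = (x̄ − μ₀)/(s/√n) = (178 − 183)/(16.5/√35) = -1.793
df = n − 1 = 34
p-value = P(T ≤ -1.793) ≈ 0.041
Since p ≈ 0.041 < α = 0.05, reject H0; the evidence is statistically significant.

t = -1.793; reject H0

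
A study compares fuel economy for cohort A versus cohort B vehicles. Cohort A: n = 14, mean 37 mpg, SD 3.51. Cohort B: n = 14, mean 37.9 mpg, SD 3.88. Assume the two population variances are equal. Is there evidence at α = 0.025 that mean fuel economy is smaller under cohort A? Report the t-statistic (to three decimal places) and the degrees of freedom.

Let group 1 = cohort A, group 2 = cohort B. H0: μ_1 = μ_2; H1: μ_1 < μ_2 (two-sample pooled-variance t-test, left-tailed).
s_p² = [(14−1)·3.51² + (14−1)·3.88²]/(14+14−2) = 13.6872
t = (37 − 37.9)/√[13.6872·(1/14 + 1/14)] = -0.644
df = n₁ + n₂ − 2 = 26
p-value = P(T ≤ -0.644) ≈ 0.263
Since p ≈ 0.263 > α = 0.025, fail to reject H0; the evidence is not statistically significant.

t = -0.644, df = 26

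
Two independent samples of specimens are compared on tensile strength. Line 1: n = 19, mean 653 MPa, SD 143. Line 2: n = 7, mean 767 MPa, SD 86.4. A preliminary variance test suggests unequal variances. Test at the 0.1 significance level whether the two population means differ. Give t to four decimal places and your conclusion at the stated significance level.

t = -2.4628; reject H0

Let group 1 = line 1, group 2 = line 2. H0: μ_1 = μ_2; H1: μ_1 ≠ μ_2 (Welch's two-sample t-test, two-sided).
t = (x̄_1 − x̄_2)/√(s_1²/n_1 + s_2²/n_2) = (653 − 767)/√(143²/19 + 86.4²/7) = -2.4628
Welch–Satterthwaite df ≈ 18.08
Two-sided p-value ≈ 0.0240
Since p ≈ 0.0240 < α = 0.1, reject H0; the evidence is statistically significant.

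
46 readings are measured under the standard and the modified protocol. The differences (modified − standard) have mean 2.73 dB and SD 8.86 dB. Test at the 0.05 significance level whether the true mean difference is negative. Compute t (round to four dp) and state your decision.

t = 2.0898; fail to reject H0

H0: μ_d = 0; H1: μ_d < 0 (paired t-test on the differences, left-tailed).
t = d̄/(s_d/√n) = 2.73/(8.86/√46) = 2.0898
df = n − 1 = 45
p-value = P(T ≤ 2.0898) ≈ 0.9788
Since p ≈ 0.9788 > α = 0.05, fail to reject H0; the evidence is not statistically significant.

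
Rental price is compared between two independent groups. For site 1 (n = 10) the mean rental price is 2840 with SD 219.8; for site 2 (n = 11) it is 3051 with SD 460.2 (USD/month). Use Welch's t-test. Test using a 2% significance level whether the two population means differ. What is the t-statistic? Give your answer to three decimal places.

Let group 1 = site 1, group 2 = site 2. H0: μ_1 = μ_2; H1: μ_1 ≠ μ_2 (Welch's two-sample t-test, two-sided).
t = (x̄_1 − x̄_2)/√(s_1²/n_1 + s_2²/n_2) = (2840 − 3051)/√(219.8²/10 + 460.2²/11) = -1.360
Welch–Satterthwaite df ≈ 14.63
Two-sided p-value ≈ 0.1945
Since p ≈ 0.1945 > α = 0.02, fail to reject H0; the evidence is not statistically significant.

-1.360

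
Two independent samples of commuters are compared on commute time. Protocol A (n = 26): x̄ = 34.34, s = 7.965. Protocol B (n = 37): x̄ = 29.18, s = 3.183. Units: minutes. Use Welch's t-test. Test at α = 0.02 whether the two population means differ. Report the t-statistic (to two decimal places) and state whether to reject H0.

t = 3.13; reject H0

Let group 1 = protocol A, group 2 = protocol B. H0: μ_1 = μ_2; H1: μ_1 ≠ μ_2 (Welch's two-sample t-test, two-sided).
t = (x̄_1 − x̄_2)/√(s_1²/n_1 + s_2²/n_2) = (34.34 − 29.18)/√(7.965²/26 + 3.183²/37) = 3.13
Welch–Satterthwaite df ≈ 30.66
Two-sided p-value ≈ 0.0038
Since p ≈ 0.0038 < α = 0.02, reject H0; the evidence is statistically significant.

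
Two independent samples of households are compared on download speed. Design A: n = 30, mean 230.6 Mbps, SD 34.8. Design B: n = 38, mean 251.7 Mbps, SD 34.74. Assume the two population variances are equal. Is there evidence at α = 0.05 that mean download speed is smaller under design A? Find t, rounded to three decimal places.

-2.485

Let group 1 = design A, group 2 = design B. H0: μ_1 = μ_2; H1: μ_1 < μ_2 (two-sample pooled-variance t-test, left-tailed).
s_p² = [(30−1)·34.8² + (38−1)·34.74²]/(30+38−2) = 1208.7
t = (230.6 − 251.7)/√[1208.7·(1/30 + 1/38)] = -2.485
df = n₁ + n₂ − 2 = 66
p-value = P(T ≤ -2.485) ≈ 0.0077
Since p ≈ 0.0077 < α = 0.05, reject H0; the evidence is statistically significant.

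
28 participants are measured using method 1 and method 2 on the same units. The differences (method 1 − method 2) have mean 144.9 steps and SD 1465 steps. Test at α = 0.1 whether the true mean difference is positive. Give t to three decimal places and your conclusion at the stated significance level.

t = 0.523; fail to reject H0

H0: μ_d = 0; H1: μ_d > 0 (paired t-test on the differences, right-tailed).
t = d̄/(s_d/√n) = 144.9/(1465/√28) = 0.523
df = n − 1 = 27
p-value = P(T ≥ 0.523) ≈ 0.3025
Since p ≈ 0.3025 > α = 0.1, fail to reject H0; the data do not provide sufficient evidence against H0.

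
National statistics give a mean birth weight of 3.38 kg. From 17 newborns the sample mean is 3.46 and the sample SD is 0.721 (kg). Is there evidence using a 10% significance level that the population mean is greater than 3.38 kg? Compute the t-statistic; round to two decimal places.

0.46

H0: μ = 3.38; H1: μ > 3.38 (one-sample t-test, right-tailed).
t = (x̄ − μ₀)/(s/√n) = (3.46 − 3.38)/(0.721/√17) = 0.46
df = n − 1 = 16
p-value = P(T ≥ 0.46) ≈ 0.3267
Since p ≈ 0.3267 > α = 0.1, fail to reject H0; the data do not provide sufficient evidence against H0.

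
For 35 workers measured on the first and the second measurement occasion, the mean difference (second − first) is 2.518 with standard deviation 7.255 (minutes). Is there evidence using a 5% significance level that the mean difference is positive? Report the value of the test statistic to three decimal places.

H0: μ_d = 0; H1: μ_d > 0 (paired t-test on the differences, right-tailed).
t = d̄/(s_d/√n) = 2.518/(7.255/√35) = 2.053
df = n − 1 = 34
p-value = P(T ≥ 2.053) ≈ 0.0239
Since p ≈ 0.0239 < α = 0.05, reject H0; the evidence is statistically significant.

2.053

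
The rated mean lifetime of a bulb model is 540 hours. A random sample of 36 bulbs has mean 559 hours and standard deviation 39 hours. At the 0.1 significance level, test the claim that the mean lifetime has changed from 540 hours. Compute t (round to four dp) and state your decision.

t = 2.9231; reject H0

H0: μ = 540; H1: μ ≠ 540 (one-sample t-test, two-sided).
t = (x̄ − μ₀)/(s/√n) = (559 − 540)/(39/√36) = 2.9231
df = n − 1 = 35
Two-sided p-value ≈ 0.006
Since p ≈ 0.006 < α = 0.1, reject H0; the evidence is statistically significant.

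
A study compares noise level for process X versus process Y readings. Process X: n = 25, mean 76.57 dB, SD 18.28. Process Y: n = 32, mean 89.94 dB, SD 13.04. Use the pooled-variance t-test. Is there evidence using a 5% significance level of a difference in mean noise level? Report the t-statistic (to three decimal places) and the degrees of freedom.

t = -3.222, df = 55

Let group 1 = process X, group 2 = process Y. H0: μ_1 = μ_2; H1: μ_1 ≠ μ_2 (two-sample pooled-variance t-test, two-sided).
s_p² = [(25−1)·18.28² + (32−1)·13.04²]/(25+32−2) = 241.656
t = (76.57 − 89.94)/√[241.656·(1/25 + 1/32)] = -3.222
df = n₁ + n₂ − 2 = 55
Two-sided p-value ≈ 0.0021
Since p ≈ 0.0021 < α = 0.05, reject H0; the data support H1.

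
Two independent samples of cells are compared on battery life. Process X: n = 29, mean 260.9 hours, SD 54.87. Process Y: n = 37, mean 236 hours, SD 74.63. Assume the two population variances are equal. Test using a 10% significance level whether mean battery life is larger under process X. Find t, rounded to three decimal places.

Let group 1 = process X, group 2 = process Y. H0: μ_1 = μ_2; H1: μ_1 > μ_2 (two-sample pooled-variance t-test, right-tailed).
s_p² = [(29−1)·54.87² + (37−1)·74.63²]/(29+37−2) = 4450.11
t = (260.9 − 236)/√[4450.11·(1/29 + 1/37)] = 1.505
df = n₁ + n₂ − 2 = 64
p-value = P(T ≥ 1.505) ≈ 0.0686
Since p ≈ 0.0686 < α = 0.1, reject H0; the data support H1.

1.505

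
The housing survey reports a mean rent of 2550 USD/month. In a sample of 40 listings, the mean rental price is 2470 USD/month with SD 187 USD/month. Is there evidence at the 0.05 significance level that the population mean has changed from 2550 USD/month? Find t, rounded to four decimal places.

H0: μ = 2550; H1: μ ≠ 2550 (one-sample t-test, two-sided).
t = (x̄ − μ₀)/(s/√n) = (2470 − 2550)/(187/√40) = -2.7057
df = n − 1 = 39
Two-sided p-value ≈ 0.010
Since p ≈ 0.010 < α = 0.05, reject H0; the evidence is statistically significant.

-2.7057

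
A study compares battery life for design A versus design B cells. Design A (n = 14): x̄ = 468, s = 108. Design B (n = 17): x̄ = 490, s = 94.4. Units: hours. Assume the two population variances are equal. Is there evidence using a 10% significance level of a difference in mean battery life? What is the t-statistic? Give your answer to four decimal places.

-0.6052

Let group 1 = design A, group 2 = design B. H0: μ_1 = μ_2; H1: μ_1 ≠ μ_2 (two-sample pooled-variance t-test, two-sided).
s_p² = [(14−1)·108² + (17−1)·94.4²]/(14+17−2) = 10145.3
t = (468 − 490)/√[10145.3·(1/14 + 1/17)] = -0.6052
df = n₁ + n₂ − 2 = 29
Two-sided p-value ≈ 0.550
Since p ≈ 0.550 > α = 0.1, fail to reject H0; the data do not provide sufficient evidence against H0.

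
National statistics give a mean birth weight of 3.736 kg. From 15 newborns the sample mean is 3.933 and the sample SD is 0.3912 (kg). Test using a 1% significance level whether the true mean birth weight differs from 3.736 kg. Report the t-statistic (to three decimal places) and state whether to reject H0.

t = 1.950; fail to reject H0

H0: μ = 3.736; H1: μ ≠ 3.736 (one-sample t-test, two-sided).
t = (x̄ − μ₀)/(s/√n) = (3.933 − 3.736)/(0.3912/√15) = 1.950
df = n − 1 = 14
Two-sided p-value ≈ 0.071
Since p ≈ 0.071 > α = 0.01, fail to reject H0; the evidence is not statistically significant.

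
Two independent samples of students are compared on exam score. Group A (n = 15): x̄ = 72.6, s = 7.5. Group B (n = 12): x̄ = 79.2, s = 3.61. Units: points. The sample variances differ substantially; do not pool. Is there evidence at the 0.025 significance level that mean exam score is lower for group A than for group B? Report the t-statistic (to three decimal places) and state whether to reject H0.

Let group 1 = group A, group 2 = group B. H0: μ_1 = μ_2; H1: μ_1 < μ_2 (Welch's two-sample t-test, left-tailed).
t = (x̄_1 − x̄_2)/√(s_1²/n_1 + s_2²/n_2) = (72.6 − 79.2)/√(7.5²/15 + 3.61²/12) = -3.001
Welch–Satterthwaite df ≈ 21.04
p-value = P(T ≤ -3.001) ≈ 0.0034
Since p ≈ 0.0034 < α = 0.025, reject H0; the evidence is statistically significant.

t = -3.001; reject H0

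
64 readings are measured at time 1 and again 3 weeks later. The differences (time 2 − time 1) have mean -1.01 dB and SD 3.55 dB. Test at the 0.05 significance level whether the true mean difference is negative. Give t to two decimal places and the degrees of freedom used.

t = -2.28, df = 63

H0: μ_d = 0; H1: μ_d < 0 (paired t-test on the differences, left-tailed).
t = d̄/(s_d/√n) = -1.01/(3.55/√64) = -2.28
df = n − 1 = 63
p-value = P(T ≤ -2.28) ≈ 0.0131
Since p ≈ 0.0131 < α = 0.05, reject H0; the evidence is statistically significant.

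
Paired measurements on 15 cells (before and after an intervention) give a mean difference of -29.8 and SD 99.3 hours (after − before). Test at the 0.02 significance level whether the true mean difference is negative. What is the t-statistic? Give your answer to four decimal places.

H0: μ_d = 0; H1: μ_d < 0 (paired t-test on the differences, left-tailed).
t = d̄/(s_d/√n) = -29.8/(99.3/√15) = -1.1623
df = n − 1 = 14
p-value = P(T ≤ -1.1623) ≈ 0.1323
Since p ≈ 0.1323 > α = 0.02, fail to reject H0; the data do not provide sufficient evidence against H0.

-1.1623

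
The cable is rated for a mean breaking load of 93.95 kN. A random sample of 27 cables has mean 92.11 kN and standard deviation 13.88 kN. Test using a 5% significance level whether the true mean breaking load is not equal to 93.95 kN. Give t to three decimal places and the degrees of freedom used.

H0: μ = 93.95; H1: μ ≠ 93.95 (one-sample t-test, two-sided).
t = (x̄ − μ₀)/(s/√n) = (92.11 − 93.95)/(13.88/√27) = -0.689
df = n − 1 = 26
Two-sided p-value ≈ 0.497
Since p ≈ 0.497 > α = 0.05, fail to reject H0; the data do not provide sufficient evidence against H0.

t = -0.689, df = 26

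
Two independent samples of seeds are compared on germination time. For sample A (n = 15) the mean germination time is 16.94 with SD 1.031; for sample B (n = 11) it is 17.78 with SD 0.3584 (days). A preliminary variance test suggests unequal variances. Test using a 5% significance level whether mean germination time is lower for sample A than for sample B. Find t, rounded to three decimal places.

Let group 1 = sample A, group 2 = sample B. H0: μ_1 = μ_2; H1: μ_1 < μ_2 (Welch's two-sample t-test, left-tailed).
t = (x̄_1 − x̄_2)/√(s_1²/n_1 + s_2²/n_2) = (16.94 − 17.78)/√(1.031²/15 + 0.3584²/11) = -2.924
Welch–Satterthwaite df ≈ 18.30
p-value = P(T ≤ -2.924) ≈ 0.0045
Since p ≈ 0.0045 < α = 0.05, reject H0; the evidence is statistically significant.

-2.924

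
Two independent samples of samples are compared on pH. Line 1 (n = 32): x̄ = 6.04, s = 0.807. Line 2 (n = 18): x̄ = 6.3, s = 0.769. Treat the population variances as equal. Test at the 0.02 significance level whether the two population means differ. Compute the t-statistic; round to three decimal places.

-1.112

Let group 1 = line 1, group 2 = line 2. H0: μ_1 = μ_2; H1: μ_1 ≠ μ_2 (two-sample pooled-variance t-test, two-sided).
s_p² = [(32−1)·0.807² + (18−1)·0.769²]/(32+18−2) = 0.630039
t = (6.04 − 6.3)/√[0.630039·(1/32 + 1/18)] = -1.112
df = n₁ + n₂ − 2 = 48
Two-sided p-value ≈ 0.272
Since p ≈ 0.272 > α = 0.02, fail to reject H0; the data do not provide sufficient evidence against H0.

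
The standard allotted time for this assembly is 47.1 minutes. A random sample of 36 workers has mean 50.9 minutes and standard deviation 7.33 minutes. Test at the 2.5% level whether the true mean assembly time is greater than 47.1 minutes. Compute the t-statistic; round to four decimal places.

H0: μ = 47.1; H1: μ > 47.1 (one-sample t-test, right-tailed).
t = (x̄ − μ₀)/(s/√n) = (50.9 − 47.1)/(7.33/√36) = 3.1105
df = n − 1 = 35
p-value = P(T ≥ 3.1105) ≈ 0.002
Since p ≈ 0.002 < α = 0.025, reject H0; the data support H1.

3.1105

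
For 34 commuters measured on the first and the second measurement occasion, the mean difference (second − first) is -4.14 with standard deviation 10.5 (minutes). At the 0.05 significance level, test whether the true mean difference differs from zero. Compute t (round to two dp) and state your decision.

H0: μ_d = 0; H1: μ_d ≠ 0 (paired t-test on the differences, two-sided).
t = d̄/(s_d/√n) = -4.14/(10.5/√34) = -2.30
df = n − 1 = 33
Two-sided p-value ≈ 0.028
Since p ≈ 0.028 < α = 0.05, reject H0; the data support H1.

t = -2.30; reject H0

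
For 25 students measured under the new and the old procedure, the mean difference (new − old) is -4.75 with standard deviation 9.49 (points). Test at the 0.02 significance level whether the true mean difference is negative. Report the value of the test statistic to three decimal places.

-2.503

H0: μ_d = 0; H1: μ_d < 0 (paired t-test on the differences, left-tailed).
t = d̄/(s_d/√n) = -4.75/(9.49/√25) = -2.503
df = n − 1 = 24
p-value = P(T ≤ -2.503) ≈ 0.010
Since p ≈ 0.010 < α = 0.02, reject H0; the data support H1.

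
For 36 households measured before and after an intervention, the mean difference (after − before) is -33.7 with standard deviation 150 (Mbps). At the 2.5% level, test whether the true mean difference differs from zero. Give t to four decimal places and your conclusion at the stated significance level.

H0: μ_d = 0; H1: μ_d ≠ 0 (paired t-test on the differences, two-sided).
t = d̄/(s_d/√n) = -33.7/(150/√36) = -1.3480
df = n − 1 = 35
Two-sided p-value ≈ 0.1863
Since p ≈ 0.1863 > α = 0.025, fail to reject H0; the evidence is not statistically significant.

t = -1.3480; fail to reject H0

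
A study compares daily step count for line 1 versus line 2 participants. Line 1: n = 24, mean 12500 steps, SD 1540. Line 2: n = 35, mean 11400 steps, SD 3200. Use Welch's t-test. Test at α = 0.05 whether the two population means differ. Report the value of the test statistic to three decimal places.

Let group 1 = line 1, group 2 = line 2. H0: μ_1 = μ_2; H1: μ_1 ≠ μ_2 (Welch's two-sample t-test, two-sided).
t = (x̄_1 − x̄_2)/√(s_1²/n_1 + s_2²/n_2) = (12500 − 11400)/√(1540²/24 + 3200²/35) = 1.758
Welch–Satterthwaite df ≈ 52.07
Two-sided p-value ≈ 0.0846
Since p ≈ 0.0846 > α = 0.05, fail to reject H0; the data do not provide sufficient evidence against H0.

1.758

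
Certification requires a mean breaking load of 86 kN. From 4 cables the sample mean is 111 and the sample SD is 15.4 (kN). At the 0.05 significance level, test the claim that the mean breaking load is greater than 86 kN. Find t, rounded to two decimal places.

3.25

H0: μ = 86; H1: μ > 86 (one-sample t-test, right-tailed).
t = (x̄ − μ₀)/(s/√n) = (111 − 86)/(15.4/√4) = 3.25
df = n − 1 = 3
p-value = P(T ≥ 3.25) ≈ 0.0238
Since p ≈ 0.0238 < α = 0.05, reject H0; the evidence is statistically significant.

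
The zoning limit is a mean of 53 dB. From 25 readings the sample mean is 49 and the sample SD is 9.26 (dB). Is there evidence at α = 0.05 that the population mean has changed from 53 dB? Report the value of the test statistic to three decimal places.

-2.160

H0: μ = 53; H1: μ ≠ 53 (one-sample t-test, two-sided).
t = (x̄ − μ₀)/(s/√n) = (49 − 53)/(9.26/√25) = -2.160
df = n − 1 = 24
Two-sided p-value ≈ 0.0410
Since p ≈ 0.0410 < α = 0.05, reject H0; the evidence is statistically significant.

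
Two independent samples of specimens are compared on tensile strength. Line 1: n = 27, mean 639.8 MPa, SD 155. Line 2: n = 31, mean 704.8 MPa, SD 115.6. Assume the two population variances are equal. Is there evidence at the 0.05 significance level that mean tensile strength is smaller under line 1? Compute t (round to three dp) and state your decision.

t = -1.825; reject H0

Let group 1 = line 1, group 2 = line 2. H0: μ_1 = μ_2; H1: μ_1 < μ_2 (two-sample pooled-variance t-test, left-tailed).
s_p² = [(27−1)·155² + (31−1)·115.6²]/(27+31−2) = 18313.4
t = (639.8 − 704.8)/√[18313.4·(1/27 + 1/31)] = -1.825
df = n₁ + n₂ − 2 = 56
p-value = P(T ≤ -1.825) ≈ 0.037
Since p ≈ 0.037 < α = 0.05, reject H0; the data support H1.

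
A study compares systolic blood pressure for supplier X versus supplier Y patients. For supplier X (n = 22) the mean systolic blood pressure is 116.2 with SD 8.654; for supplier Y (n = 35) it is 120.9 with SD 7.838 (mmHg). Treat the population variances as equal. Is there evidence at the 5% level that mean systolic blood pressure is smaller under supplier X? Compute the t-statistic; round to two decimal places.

-2.12

Let group 1 = supplier X, group 2 = supplier Y. H0: μ_1 = μ_2; H1: μ_1 < μ_2 (two-sample pooled-variance t-test, left-tailed).
s_p² = [(22−1)·8.654² + (35−1)·7.838²]/(22+35−2) = 66.5726
t = (116.2 − 120.9)/√[66.5726·(1/22 + 1/35)] = -2.12
df = n₁ + n₂ − 2 = 55
p-value = P(T ≤ -2.12) ≈ 0.019
Since p ≈ 0.019 < α = 0.05, reject H0; the data support H1.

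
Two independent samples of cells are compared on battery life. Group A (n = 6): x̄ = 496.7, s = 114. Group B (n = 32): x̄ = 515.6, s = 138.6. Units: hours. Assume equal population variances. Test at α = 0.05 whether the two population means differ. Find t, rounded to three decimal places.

-0.314

Let group 1 = group A, group 2 = group B. H0: μ_1 = μ_2; H1: μ_1 ≠ μ_2 (two-sample pooled-variance t-test, two-sided).
s_p² = [(6−1)·114² + (32−1)·138.6²]/(6+32−2) = 18346.9
t = (496.7 − 515.6)/√[18346.9·(1/6 + 1/32)] = -0.314
df = n₁ + n₂ − 2 = 36
Two-sided p-value ≈ 0.7556
Since p ≈ 0.7556 > α = 0.05, fail to reject H0; the evidence is not statistically significant.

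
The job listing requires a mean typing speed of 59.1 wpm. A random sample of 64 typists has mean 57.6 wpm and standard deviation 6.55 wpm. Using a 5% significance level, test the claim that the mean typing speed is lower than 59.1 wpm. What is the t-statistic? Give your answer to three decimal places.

H0: μ = 59.1; H1: μ < 59.1 (one-sample t-test, left-tailed).
t = (x̄ − μ₀)/(s/√n) = (57.6 − 59.1)/(6.55/√64) = -1.832
df = n − 1 = 63
p-value = P(T ≤ -1.832) ≈ 0.036
Since p ≈ 0.036 < α = 0.05, reject H0; the evidence is statistically significant.

-1.832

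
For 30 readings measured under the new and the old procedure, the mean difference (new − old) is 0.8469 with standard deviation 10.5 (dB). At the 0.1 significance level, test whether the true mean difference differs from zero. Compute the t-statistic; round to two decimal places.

H0: μ_d = 0; H1: μ_d ≠ 0 (paired t-test on the differences, two-sided).
t = d̄/(s_d/√n) = 0.8469/(10.5/√30) = 0.44
df = n − 1 = 29
Two-sided p-value ≈ 0.662
Since p ≈ 0.662 > α = 0.1, fail to reject H0; the data do not provide sufficient evidence against H0.

0.44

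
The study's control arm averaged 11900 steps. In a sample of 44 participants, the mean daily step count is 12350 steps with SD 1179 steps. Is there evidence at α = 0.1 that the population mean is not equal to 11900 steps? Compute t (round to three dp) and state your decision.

t = 2.532; reject H0

H0: μ = 11900; H1: μ ≠ 11900 (one-sample t-test, two-sided).
t = (x̄ − μ₀)/(s/√n) = (12350 − 11900)/(1179/√44) = 2.532
df = n − 1 = 43
Two-sided p-value ≈ 0.015
Since p ≈ 0.015 < α = 0.1, reject H0; the evidence is statistically significant.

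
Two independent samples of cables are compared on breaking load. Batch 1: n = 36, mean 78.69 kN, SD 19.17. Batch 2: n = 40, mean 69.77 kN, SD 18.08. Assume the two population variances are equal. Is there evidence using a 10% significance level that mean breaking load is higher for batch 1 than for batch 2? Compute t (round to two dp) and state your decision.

t = 2.09; reject H0

Let group 1 = batch 1, group 2 = batch 2. H0: μ_1 = μ_2; H1: μ_1 > μ_2 (two-sample pooled-variance t-test, right-tailed).
s_p² = [(36−1)·19.17² + (40−1)·18.08²]/(36+40−2) = 346.09
t = (78.69 − 69.77)/√[346.09·(1/36 + 1/40)] = 2.09
df = n₁ + n₂ − 2 = 74
p-value = P(T ≥ 2.09) ≈ 0.020
Since p ≈ 0.020 < α = 0.1, reject H0; the evidence is statistically significant.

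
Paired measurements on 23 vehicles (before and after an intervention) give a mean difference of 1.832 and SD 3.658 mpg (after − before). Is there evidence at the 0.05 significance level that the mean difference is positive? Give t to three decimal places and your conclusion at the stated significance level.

H0: μ_d = 0; H1: μ_d > 0 (paired t-test on the differences, right-tailed).
t = d̄/(s_d/√n) = 1.832/(3.658/√23) = 2.402
df = n − 1 = 22
p-value = P(T ≥ 2.402) ≈ 0.013
Since p ≈ 0.013 < α = 0.05, reject H0; the data support H1.

t = 2.402; reject H0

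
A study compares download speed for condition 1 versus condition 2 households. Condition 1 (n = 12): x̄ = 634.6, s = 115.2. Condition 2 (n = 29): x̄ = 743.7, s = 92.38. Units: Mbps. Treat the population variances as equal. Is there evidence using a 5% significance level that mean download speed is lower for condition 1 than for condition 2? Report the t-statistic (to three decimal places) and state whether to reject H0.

t = -3.199; reject H0

Let group 1 = condition 1, group 2 = condition 2. H0: μ_1 = μ_2; H1: μ_1 < μ_2 (two-sample pooled-variance t-test, left-tailed).
s_p² = [(12−1)·115.2² + (29−1)·92.38²]/(12+29−2) = 9870.13
t = (634.6 − 743.7)/√[9870.13·(1/12 + 1/29)] = -3.199
df = n₁ + n₂ − 2 = 39
p-value = P(T ≤ -3.199) ≈ 0.0014
Since p ≈ 0.0014 < α = 0.05, reject H0; the data support H1.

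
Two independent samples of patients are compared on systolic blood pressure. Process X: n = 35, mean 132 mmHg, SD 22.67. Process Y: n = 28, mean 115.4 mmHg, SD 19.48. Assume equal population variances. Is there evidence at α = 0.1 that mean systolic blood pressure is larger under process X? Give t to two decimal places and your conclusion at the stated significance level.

t = 3.07; reject H0

Let group 1 = process X, group 2 = process Y. H0: μ_1 = μ_2; H1: μ_1 > μ_2 (two-sample pooled-variance t-test, right-tailed).
s_p² = [(35−1)·22.67² + (28−1)·19.48²]/(35+28−2) = 454.414
t = (132 − 115.4)/√[454.414·(1/35 + 1/28)] = 3.07
df = n₁ + n₂ − 2 = 61
p-value = P(T ≥ 3.07) ≈ 0.0016
Since p ≈ 0.0016 < α = 0.1, reject H0; the data support H1.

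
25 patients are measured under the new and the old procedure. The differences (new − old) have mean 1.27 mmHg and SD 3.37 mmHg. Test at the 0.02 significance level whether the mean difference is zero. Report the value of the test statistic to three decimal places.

H0: μ_d = 0; H1: μ_d ≠ 0 (paired t-test on the differences, two-sided).
t = d̄/(s_d/√n) = 1.27/(3.37/√25) = 1.884
df = n − 1 = 24
Two-sided p-value ≈ 0.0717
Since p ≈ 0.0717 > α = 0.02, fail to reject H0; the evidence is not statistically significant.

1.884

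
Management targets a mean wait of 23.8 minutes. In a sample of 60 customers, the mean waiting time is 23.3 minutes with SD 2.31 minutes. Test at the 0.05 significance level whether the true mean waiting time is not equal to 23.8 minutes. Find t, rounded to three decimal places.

-1.677

H0: μ = 23.8; H1: μ ≠ 23.8 (one-sample t-test, two-sided).
t = (x̄ − μ₀)/(s/√n) = (23.3 − 23.8)/(2.31/√60) = -1.677
df = n − 1 = 59
Two-sided p-value ≈ 0.099
Since p ≈ 0.099 > α = 0.05, fail to reject H0; the data do not provide sufficient evidence against H0.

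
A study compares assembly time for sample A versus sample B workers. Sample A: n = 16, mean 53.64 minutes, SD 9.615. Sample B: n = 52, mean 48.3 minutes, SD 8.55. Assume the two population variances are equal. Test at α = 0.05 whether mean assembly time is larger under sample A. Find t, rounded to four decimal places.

2.1218

Let group 1 = sample A, group 2 = sample B. H0: μ_1 = μ_2; H1: μ_1 > μ_2 (two-sample pooled-variance t-test, right-tailed).
s_p² = [(16−1)·9.615² + (52−1)·8.55²]/(16+52−2) = 77.4993
t = (53.64 − 48.3)/√[77.4993·(1/16 + 1/52)] = 2.1218
df = n₁ + n₂ − 2 = 66
p-value = P(T ≥ 2.1218) ≈ 0.019
Since p ≈ 0.019 < α = 0.05, reject H0; the data support H1.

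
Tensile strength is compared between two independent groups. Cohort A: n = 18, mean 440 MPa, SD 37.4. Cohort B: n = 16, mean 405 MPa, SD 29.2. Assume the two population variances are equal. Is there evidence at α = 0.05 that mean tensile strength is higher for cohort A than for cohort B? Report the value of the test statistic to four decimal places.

3.0133

Let group 1 = cohort A, group 2 = cohort B. H0: μ_1 = μ_2; H1: μ_1 > μ_2 (two-sample pooled-variance t-test, right-tailed).
s_p² = [(18−1)·37.4² + (16−1)·29.2²]/(18+16−2) = 1142.77
t = (440 − 405)/√[1142.77·(1/18 + 1/16)] = 3.0133
df = n₁ + n₂ − 2 = 32
p-value = P(T ≥ 3.0133) ≈ 0.0025
Since p ≈ 0.0025 < α = 0.05, reject H0; the data support H1.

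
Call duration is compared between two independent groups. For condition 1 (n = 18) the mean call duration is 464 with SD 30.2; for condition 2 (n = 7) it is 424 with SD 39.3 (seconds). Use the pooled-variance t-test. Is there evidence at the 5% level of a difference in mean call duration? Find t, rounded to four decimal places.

Let group 1 = condition 1, group 2 = condition 2. H0: μ_1 = μ_2; H1: μ_1 ≠ μ_2 (two-sample pooled-variance t-test, two-sided).
s_p² = [(18−1)·30.2² + (7−1)·39.3²]/(18+7−2) = 1077.03
t = (464 − 424)/√[1077.03·(1/18 + 1/7)] = 2.7363
df = n₁ + n₂ − 2 = 23
Two-sided p-value ≈ 0.012
Since p ≈ 0.012 < α = 0.05, reject H0; the evidence is statistically significant.

2.7363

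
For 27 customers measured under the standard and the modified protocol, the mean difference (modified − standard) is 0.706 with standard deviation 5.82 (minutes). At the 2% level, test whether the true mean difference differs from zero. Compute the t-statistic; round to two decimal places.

H0: μ_d = 0; H1: μ_d ≠ 0 (paired t-test on the differences, two-sided).
t = d̄/(s_d/√n) = 0.706/(5.82/√27) = 0.63
df = n − 1 = 26
Two-sided p-value ≈ 0.534
Since p ≈ 0.534 > α = 0.02, fail to reject H0; the data do not provide sufficient evidence against H0.

0.63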